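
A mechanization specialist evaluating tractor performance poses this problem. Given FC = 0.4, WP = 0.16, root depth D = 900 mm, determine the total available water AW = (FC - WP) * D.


AW = (FC - WP) * D
   = (0.4 - 0.16) * 900
   = 0.24 * 900
   = 216 mm


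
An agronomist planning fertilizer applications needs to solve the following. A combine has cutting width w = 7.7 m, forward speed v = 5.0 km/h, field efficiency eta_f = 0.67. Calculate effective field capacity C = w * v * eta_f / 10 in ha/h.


C = w * v * eta_f / 10
  = 7.7 * 5.0 * 0.67 / 10
  = 25.80 / 10
  = 2.58 ha/h


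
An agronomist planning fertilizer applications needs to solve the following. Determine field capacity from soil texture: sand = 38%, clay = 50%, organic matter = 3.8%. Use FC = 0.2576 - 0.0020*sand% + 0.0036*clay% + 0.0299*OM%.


FC = 0.2576 - 0.0020*38 + 0.0036*50 + 0.0299*3.8
   = 0.2576 - 0.0760 + 0.1800 + 0.1136
   = 0.4752


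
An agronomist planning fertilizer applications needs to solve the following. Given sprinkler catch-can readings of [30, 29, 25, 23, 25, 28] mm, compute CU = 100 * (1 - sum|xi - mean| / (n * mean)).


xbar = 160 / 6 = 26.667
sum|xi - xbar| = 14
CU = 100 * (1 - 14 / (6 * 26.667))
   = 100 * (1 - 0.0875)
   = 91.25%


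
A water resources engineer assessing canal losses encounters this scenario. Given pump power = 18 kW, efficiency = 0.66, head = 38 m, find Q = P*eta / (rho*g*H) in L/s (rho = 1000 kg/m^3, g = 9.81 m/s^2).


Q = (P * 1000 * eta) / (rho * g * H)
  = (18 * 1000 * 0.66) / (1000 * 9.81 * 38)
  = 11880 / 372780
  = 0.03187 m^3/s = 31.87 L/s


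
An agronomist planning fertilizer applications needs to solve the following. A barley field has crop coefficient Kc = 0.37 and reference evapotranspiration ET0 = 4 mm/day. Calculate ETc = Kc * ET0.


ETc = Kc * ET0
    = 0.37 * 4
    = 1.48 mm/day


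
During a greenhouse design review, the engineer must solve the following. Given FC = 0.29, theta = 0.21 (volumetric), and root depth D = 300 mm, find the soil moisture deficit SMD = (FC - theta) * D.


SMD = (FC - theta) * D
    = (0.29 - 0.21) * 300
    = 0.080 * 300
    = 24 mm


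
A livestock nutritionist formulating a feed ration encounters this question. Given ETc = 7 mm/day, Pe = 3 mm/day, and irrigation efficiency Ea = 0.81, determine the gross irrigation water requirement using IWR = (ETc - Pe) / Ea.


IWR = (ETc - Pe) / Ea
    = (7 - 3) / 0.81
    = 4 / 0.81
    = 4.94 mm/day


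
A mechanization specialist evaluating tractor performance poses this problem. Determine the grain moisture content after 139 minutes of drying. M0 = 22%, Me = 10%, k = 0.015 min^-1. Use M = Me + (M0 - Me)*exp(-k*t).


M = Me + (M0 - Me) * e^(-k*t)
  = 10 + (22 - 10) * e^(-0.015*139)
  = 10 + 12 * e^(-2.085)
  = 10 + 12 * 0.12431
  = 10 + 1.4917
  = 11.49%


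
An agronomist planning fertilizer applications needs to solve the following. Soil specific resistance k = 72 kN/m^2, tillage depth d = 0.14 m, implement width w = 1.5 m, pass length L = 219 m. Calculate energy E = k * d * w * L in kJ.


E = k * d * w * L
  = 72 * 0.14 * 1.5 * 219
  = 3311.28 kJ


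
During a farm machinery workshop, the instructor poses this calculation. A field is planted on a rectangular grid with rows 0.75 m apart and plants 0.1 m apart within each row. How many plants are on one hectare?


D = 10000 / (row_sp * plant_sp)
  = 10000 / (0.75 * 0.1)
  = 10000 / 0.0750
  = 133333.33 plants/ha


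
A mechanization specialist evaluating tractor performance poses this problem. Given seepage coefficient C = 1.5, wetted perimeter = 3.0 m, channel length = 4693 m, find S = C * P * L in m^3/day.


S = C * P * L
  = 1.5 * 3.0 * 4693
  = 21118.50 m^3/day


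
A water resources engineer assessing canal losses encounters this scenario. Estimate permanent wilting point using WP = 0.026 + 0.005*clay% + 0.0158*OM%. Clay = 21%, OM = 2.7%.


WP = 0.026 + 0.005*21 + 0.0158*2.7
   = 0.026 + 0.1050 + 0.0427
   = 0.1737


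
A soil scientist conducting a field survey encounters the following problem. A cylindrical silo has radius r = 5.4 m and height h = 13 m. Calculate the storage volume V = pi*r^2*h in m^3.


V = pi * r^2 * h
  = pi * 5.4^2 * 13
  = pi * 29.16 * 13
  = 1190.91 m^3


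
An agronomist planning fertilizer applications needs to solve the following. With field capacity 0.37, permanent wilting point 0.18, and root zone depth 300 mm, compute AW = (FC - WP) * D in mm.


AW = (FC - WP) * D
   = (0.37 - 0.18) * 300
   = 0.19 * 300
   = 57 mm


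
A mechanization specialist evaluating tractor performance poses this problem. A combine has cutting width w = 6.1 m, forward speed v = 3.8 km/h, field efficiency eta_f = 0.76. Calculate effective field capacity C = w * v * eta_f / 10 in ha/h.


C = w * v * eta_f / 10
  = 6.1 * 3.8 * 0.76 / 10
  = 17.62 / 10
  = 1.76 ha/h


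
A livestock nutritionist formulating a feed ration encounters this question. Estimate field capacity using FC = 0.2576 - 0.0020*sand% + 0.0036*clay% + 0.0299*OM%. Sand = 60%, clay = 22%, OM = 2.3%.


FC = 0.2576 - 0.0020*60 + 0.0036*22 + 0.0299*2.3
   = 0.2576 - 0.1200 + 0.0792 + 0.0688
   = 0.2856


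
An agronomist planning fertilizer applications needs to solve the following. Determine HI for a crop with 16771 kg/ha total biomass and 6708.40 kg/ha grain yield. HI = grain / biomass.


HI = grain_yield / biomass
   = 6708.40 / 16771
   = 0.40


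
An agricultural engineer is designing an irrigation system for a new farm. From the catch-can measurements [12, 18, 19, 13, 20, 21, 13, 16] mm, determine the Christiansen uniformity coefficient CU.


xbar = 132 / 8 = 16.500
sum|xi - xbar| = 24
CU = 100 * (1 - 24 / (8 * 16.500))
   = 100 * (1 - 0.1818)
   = 81.82%


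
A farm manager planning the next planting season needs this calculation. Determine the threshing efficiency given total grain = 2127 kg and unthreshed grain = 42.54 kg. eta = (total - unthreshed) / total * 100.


eta = (total - unthreshed) / total * 100
    = (2127 - 42.54) / 2127 * 100
    = 2084.46 / 2127 * 100
    = 98%


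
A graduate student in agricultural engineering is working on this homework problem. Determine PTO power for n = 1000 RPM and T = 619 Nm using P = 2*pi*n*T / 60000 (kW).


P = 2*pi*n*T / 60000
  = 2*pi * 1000 * 619 / 60000
  = 3889291.71 / 60000
  = 64.82 kW


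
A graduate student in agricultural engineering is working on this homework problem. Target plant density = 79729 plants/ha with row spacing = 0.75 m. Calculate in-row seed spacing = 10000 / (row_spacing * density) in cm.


spacing = 10000 / (row_sp * density)
        = 10000 / (0.75 * 79729)
        = 10000 / 59796.75
        = 0.16723 m = 16.72 cm


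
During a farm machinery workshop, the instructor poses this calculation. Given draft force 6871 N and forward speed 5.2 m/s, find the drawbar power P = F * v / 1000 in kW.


P = F * v / 1000
  = 6871 * 5.2 / 1000
  = 35729.20 / 1000
  = 35.73 kW


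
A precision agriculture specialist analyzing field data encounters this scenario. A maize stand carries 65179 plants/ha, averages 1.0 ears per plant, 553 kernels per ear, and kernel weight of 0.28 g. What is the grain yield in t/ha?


Y = density * ears * kernels * kw
  = 65179 * 1.0 * 553 * 0.28 g/ha
  = 10092316.36 g/ha
  = 10092.32 kg/ha = 10.09 t/ha


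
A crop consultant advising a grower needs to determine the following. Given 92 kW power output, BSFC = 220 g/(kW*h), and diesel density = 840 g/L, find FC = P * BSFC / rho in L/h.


FC = P * BSFC / rho_fuel
   = 92 * 220 / 840
   = 20240 / 840
   = 24.10 L/h


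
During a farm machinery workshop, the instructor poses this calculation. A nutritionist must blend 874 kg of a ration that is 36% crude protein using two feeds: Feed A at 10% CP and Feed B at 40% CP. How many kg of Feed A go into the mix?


parts_A = CP_b - target = 40 - 36 = 4
parts_B = target - CP_a = 36 - 10 = 26
total_parts = 4 + 26 = 30
Feed A = 874 * 4 / 30 = 116.53 kg
Feed B = 874 * 26 / 30 = 757.47 kg

116.53 kg


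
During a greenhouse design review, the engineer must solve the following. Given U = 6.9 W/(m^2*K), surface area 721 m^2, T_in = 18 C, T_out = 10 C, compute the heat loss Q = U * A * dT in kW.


dT = 18 - (10) = 8 K
Q = U * A * dT
  = 6.9 * 721 * 8
  = 39799.20 W = 39.80 kW


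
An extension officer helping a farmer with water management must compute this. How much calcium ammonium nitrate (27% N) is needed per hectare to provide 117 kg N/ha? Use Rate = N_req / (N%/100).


Rate = N_required / (N_content / 100)
     = 117 / (27 / 100)
     = 117 / 0.27
     = 433.33 kg/ha


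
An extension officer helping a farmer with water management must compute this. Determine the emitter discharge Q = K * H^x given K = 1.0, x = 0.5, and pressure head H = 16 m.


Q = K * H^x
  = 1.0 * 16^0.5
  = 1.0 * 4
  = 4 L/h


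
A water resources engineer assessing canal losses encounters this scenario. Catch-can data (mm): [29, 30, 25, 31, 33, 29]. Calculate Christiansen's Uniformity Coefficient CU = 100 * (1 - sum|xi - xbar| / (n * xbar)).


xbar = 177 / 6 = 29.500
sum|xi - xbar| = 11
CU = 100 * (1 - 11 / (6 * 29.500))
   = 100 * (1 - 0.0621)
   = 93.79%


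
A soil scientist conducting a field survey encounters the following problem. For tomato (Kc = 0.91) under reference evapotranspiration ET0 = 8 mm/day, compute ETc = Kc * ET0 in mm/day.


ETc = Kc * ET0
    = 0.91 * 8
    = 7.28 mm/day


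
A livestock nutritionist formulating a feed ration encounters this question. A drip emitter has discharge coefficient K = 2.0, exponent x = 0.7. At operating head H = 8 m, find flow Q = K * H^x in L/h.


Q = K * H^x
  = 2.0 * 8^0.7
  = 2.0 * 4.2871
  = 8.57 L/h


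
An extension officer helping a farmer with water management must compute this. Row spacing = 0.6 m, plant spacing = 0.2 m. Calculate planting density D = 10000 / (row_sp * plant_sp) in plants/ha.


D = 10000 / (row_sp * plant_sp)
  = 10000 / (0.6 * 0.2)
  = 10000 / 0.1200
  = 83333.33 plants/ha


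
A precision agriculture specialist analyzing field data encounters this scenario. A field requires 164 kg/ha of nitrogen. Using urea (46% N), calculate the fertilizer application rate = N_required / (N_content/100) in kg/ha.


Rate = N_required / (N_content / 100)
     = 164 / (46 / 100)
     = 164 / 0.46
     = 356.52 kg/ha


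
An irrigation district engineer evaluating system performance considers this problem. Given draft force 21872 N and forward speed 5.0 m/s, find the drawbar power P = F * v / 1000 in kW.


P = F * v / 1000
  = 21872 * 5.0 / 1000
  = 109360 / 1000
  = 109.36 kW


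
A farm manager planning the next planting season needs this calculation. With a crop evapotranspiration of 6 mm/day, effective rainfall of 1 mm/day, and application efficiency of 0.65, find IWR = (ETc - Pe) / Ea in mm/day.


IWR = (ETc - Pe) / Ea
    = (6 - 1) / 0.65
    = 5 / 0.65
    = 7.69 mm/day


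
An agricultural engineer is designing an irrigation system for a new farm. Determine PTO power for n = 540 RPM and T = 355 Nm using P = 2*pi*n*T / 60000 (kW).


P = 2*pi*n*T / 60000
  = 2*pi * 540 * 355 / 60000
  = 1204486.62 / 60000
  = 20.07 kW


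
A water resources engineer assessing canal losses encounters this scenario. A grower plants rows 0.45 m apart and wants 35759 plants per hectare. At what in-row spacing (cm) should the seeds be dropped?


spacing = 10000 / (row_sp * density)
        = 10000 / (0.45 * 35759)
        = 10000 / 16091.55
        = 0.62144 m = 62.14 cm


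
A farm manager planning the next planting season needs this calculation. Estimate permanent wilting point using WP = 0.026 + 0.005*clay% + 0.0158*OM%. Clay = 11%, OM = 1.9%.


WP = 0.026 + 0.005*11 + 0.0158*1.9
   = 0.026 + 0.0550 + 0.0300
   = 0.1110


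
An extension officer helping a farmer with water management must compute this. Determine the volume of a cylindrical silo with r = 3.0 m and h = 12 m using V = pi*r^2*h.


V = pi * r^2 * h
  = pi * 3.0^2 * 12
  = pi * 9 * 12
  = 339.29 m^3


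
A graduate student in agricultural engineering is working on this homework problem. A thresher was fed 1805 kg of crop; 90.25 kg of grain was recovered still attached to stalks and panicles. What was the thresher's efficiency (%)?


eta = (total - unthreshed) / total * 100
    = (1805 - 90.25) / 1805 * 100
    = 1714.75 / 1805 * 100
    = 95%


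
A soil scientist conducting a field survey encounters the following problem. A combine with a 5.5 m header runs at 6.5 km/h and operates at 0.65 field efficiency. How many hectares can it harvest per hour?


C = w * v * eta_f / 10
  = 5.5 * 6.5 * 0.65 / 10
  = 23.24 / 10
  = 2.32 ha/h


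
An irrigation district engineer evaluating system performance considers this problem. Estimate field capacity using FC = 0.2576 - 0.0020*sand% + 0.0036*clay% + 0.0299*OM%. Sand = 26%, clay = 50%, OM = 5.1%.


FC = 0.2576 - 0.0020*26 + 0.0036*50 + 0.0299*5.1
   = 0.2576 - 0.0520 + 0.1800 + 0.1525
   = 0.5381


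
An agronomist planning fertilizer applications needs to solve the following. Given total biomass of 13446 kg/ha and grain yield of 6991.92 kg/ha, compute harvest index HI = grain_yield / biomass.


HI = grain_yield / biomass
   = 6991.92 / 13446
   = 0.52


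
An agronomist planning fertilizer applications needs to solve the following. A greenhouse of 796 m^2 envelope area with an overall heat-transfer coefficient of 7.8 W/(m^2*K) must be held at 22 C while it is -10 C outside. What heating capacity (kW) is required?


dT = 22 - (-10) = 32 K
Q = U * A * dT
  = 7.8 * 796 * 32
  = 198681.60 W = 198.68 kW


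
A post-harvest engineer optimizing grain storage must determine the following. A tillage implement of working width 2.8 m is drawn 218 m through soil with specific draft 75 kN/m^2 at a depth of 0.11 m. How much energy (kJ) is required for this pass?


E = k * d * w * L
  = 75 * 0.11 * 2.8 * 218
  = 5035.80 kJ


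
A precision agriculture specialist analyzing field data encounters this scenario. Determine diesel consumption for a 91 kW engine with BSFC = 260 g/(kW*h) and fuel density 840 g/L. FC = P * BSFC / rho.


FC = P * BSFC / rho_fuel
   = 91 * 260 / 840
   = 23660 / 840
   = 28.17 L/h


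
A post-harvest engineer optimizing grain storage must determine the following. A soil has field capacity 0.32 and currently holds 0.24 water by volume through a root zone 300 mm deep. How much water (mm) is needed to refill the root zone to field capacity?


SMD = (FC - theta) * D
    = (0.32 - 0.24) * 300
    = 0.080 * 300
    = 24 mm


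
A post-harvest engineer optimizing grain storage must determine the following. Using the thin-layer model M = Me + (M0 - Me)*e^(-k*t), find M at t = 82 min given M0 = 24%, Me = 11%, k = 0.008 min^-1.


M = Me + (M0 - Me) * e^(-k*t)
  = 11 + (24 - 11) * e^(-0.008*82)
  = 11 + 13 * e^(-0.656)
  = 11 + 13 * 0.51892
  = 11 + 6.7460
  = 17.75%


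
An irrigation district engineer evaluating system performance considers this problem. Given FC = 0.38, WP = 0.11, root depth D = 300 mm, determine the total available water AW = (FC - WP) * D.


AW = (FC - WP) * D
   = (0.38 - 0.11) * 300
   = 0.27 * 300
   = 81 mm


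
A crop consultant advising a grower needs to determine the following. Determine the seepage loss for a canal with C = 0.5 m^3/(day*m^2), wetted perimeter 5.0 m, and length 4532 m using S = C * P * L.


S = C * P * L
  = 0.5 * 5.0 * 4532
  = 11330 m^3/day


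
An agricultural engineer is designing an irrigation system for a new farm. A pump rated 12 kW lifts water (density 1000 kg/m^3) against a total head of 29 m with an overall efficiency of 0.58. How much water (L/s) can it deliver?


Q = (P * 1000 * eta) / (rho * g * H)
  = (12 * 1000 * 0.58) / (1000 * 9.81 * 29)
  = 6960 / 284490
  = 0.02446 m^3/s = 24.46 L/s


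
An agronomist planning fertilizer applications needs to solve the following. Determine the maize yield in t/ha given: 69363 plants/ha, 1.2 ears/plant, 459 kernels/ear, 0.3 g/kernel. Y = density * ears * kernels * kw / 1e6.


Y = density * ears * kernels * kw
  = 69363 * 1.2 * 459 * 0.3 g/ha
  = 11461542.12 g/ha
  = 11461.54 kg/ha = 11.46 t/ha


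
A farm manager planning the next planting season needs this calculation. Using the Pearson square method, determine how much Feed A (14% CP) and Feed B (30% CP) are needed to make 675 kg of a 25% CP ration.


parts_A = CP_b - target = 30 - 25 = 5
parts_B = target - CP_a = 25 - 14 = 11
total_parts = 5 + 11 = 16
Feed A = 675 * 5 / 16 = 210.94 kg
Feed B = 675 * 11 / 16 = 464.06 kg

210.94 kg


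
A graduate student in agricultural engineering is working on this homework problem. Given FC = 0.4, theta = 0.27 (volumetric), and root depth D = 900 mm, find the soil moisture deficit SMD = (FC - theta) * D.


SMD = (FC - theta) * D
    = (0.4 - 0.27) * 900
    = 0.130 * 900
    = 117 mm


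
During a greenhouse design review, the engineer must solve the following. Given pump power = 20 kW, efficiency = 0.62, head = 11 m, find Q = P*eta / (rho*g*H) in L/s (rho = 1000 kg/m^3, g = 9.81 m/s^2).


Q = (P * 1000 * eta) / (rho * g * H)
  = (20 * 1000 * 0.62) / (1000 * 9.81 * 11)
  = 12400 / 107910
  = 0.11491 m^3/s = 114.91 L/s


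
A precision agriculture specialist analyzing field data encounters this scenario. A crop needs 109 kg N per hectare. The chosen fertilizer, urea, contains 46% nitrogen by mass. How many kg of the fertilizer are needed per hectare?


Rate = N_required / (N_content / 100)
     = 109 / (46 / 100)
     = 109 / 0.46
     = 236.96 kg/ha


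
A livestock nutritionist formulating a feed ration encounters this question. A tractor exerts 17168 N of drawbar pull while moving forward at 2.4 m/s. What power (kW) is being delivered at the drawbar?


P = F * v / 1000
  = 17168 * 2.4 / 1000
  = 41203.20 / 1000
  = 41.20 kW


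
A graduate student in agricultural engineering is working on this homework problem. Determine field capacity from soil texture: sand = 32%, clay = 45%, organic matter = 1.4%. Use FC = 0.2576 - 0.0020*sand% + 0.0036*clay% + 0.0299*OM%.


FC = 0.2576 - 0.0020*32 + 0.0036*45 + 0.0299*1.4
   = 0.2576 - 0.0640 + 0.1620 + 0.0419
   = 0.3975


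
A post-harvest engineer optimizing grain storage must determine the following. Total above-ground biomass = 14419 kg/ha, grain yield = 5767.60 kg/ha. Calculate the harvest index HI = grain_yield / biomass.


HI = grain_yield / biomass
   = 5767.60 / 14419
   = 0.40


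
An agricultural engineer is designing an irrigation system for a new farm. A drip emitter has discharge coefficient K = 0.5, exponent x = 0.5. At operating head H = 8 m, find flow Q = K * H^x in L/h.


Q = K * H^x
  = 0.5 * 8^0.5
  = 0.5 * 2.8284
  = 1.41 L/h


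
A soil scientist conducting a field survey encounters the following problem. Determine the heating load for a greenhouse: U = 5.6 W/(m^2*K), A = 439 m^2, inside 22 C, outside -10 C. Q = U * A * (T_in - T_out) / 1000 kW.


dT = 22 - (-10) = 32 K
Q = U * A * dT
  = 5.6 * 439 * 32
  = 78668.80 W = 78.67 kW


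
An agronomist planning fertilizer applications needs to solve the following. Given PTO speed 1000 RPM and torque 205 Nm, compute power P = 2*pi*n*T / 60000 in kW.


P = 2*pi*n*T / 60000
  = 2*pi * 1000 * 205 / 60000
  = 1288052.99 / 60000
  = 21.47 kW


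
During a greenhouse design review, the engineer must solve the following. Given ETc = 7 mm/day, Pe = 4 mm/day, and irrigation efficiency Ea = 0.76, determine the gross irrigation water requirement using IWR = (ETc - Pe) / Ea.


IWR = (ETc - Pe) / Ea
    = (7 - 4) / 0.76
    = 3 / 0.76
    = 3.95 mm/day


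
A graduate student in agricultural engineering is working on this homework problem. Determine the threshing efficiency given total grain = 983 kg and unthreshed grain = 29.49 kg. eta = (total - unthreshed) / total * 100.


eta = (total - unthreshed) / total * 100
    = (983 - 29.49) / 983 * 100
    = 953.51 / 983 * 100
    = 97%


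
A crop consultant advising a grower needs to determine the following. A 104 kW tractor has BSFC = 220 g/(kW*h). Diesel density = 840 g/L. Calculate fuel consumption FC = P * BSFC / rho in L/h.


FC = P * BSFC / rho_fuel
   = 104 * 220 / 840
   = 22880 / 840
   = 27.24 L/h


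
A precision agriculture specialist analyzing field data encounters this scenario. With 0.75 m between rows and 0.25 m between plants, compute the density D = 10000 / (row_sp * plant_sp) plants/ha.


D = 10000 / (row_sp * plant_sp)
  = 10000 / (0.75 * 0.25)
  = 10000 / 0.1875
  = 53333.33 plants/ha


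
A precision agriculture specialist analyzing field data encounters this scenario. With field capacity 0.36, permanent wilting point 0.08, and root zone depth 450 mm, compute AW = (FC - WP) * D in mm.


AW = (FC - WP) * D
   = (0.36 - 0.08) * 450
   = 0.28 * 450
   = 126 mm


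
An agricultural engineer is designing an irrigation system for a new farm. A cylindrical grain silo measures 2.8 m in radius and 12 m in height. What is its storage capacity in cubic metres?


V = pi * r^2 * h
  = pi * 2.8^2 * 12
  = pi * 7.84 * 12
  = 295.56 m^3


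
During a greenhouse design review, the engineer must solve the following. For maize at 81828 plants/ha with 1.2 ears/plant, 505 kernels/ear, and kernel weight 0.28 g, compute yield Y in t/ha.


Y = density * ears * kernels * kw
  = 81828 * 1.2 * 505 * 0.28 g/ha
  = 13884575.04 g/ha
  = 13884.58 kg/ha = 13.88 t/ha


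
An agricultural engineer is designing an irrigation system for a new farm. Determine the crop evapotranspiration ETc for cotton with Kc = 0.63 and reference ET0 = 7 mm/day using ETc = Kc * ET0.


ETc = Kc * ET0
    = 0.63 * 7
    = 4.41 mm/day


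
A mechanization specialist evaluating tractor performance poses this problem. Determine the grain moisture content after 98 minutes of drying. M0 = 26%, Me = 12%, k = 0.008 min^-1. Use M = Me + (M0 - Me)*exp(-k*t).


M = Me + (M0 - Me) * e^(-k*t)
  = 12 + (26 - 12) * e^(-0.008*98)
  = 12 + 14 * e^(-0.784)
  = 12 + 14 * 0.45658
  = 12 + 6.3921
  = 18.39%


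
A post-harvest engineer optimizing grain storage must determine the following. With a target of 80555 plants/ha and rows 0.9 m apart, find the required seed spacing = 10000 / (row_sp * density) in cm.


spacing = 10000 / (row_sp * density)
        = 10000 / (0.9 * 80555)
        = 10000 / 72499.50
        = 0.13793 m = 13.79 cm


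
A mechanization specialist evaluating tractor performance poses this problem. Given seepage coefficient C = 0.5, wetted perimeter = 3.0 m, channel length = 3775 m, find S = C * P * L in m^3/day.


S = C * P * L
  = 0.5 * 3.0 * 3775
  = 5662.50 m^3/day


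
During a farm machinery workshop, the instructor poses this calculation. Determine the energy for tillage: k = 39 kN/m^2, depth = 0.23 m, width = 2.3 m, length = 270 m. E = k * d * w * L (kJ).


E = k * d * w * L
  = 39 * 0.23 * 2.3 * 270
  = 5570.37 kJ


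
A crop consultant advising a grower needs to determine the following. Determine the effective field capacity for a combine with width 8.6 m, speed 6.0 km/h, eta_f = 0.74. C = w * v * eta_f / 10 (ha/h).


C = w * v * eta_f / 10
  = 8.6 * 6.0 * 0.74 / 10
  = 38.18 / 10
  = 3.82 ha/h


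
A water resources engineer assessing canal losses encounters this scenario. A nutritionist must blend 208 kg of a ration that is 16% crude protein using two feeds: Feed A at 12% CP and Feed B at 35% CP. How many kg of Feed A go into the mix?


parts_A = CP_b - target = 35 - 16 = 19
parts_B = target - CP_a = 16 - 12 = 4
total_parts = 19 + 4 = 23
Feed A = 208 * 19 / 23 = 171.83 kg
Feed B = 208 * 4 / 23 = 36.17 kg

171.83 kg


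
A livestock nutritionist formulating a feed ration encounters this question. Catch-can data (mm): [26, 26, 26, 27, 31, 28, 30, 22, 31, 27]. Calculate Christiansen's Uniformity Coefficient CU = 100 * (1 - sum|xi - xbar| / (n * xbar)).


xbar = 274 / 10 = 27.400
sum|xi - xbar| = 20.800
CU = 100 * (1 - 20.800 / (10 * 27.400))
   = 100 * (1 - 0.0759)
   = 92.41%


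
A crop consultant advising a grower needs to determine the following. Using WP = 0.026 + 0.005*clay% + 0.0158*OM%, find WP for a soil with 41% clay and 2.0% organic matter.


WP = 0.026 + 0.005*41 + 0.0158*2.0
   = 0.026 + 0.2050 + 0.0316
   = 0.2626


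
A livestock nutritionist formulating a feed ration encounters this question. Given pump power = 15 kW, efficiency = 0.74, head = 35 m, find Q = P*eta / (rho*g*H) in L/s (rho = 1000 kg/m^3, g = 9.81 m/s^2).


Q = (P * 1000 * eta) / (rho * g * H)
  = (15 * 1000 * 0.74) / (1000 * 9.81 * 35)
  = 11100 / 343350
  = 0.03233 m^3/s = 32.33 L/s


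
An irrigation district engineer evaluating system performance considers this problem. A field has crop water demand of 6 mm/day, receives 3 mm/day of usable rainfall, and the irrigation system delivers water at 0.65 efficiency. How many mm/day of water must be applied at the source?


IWR = (ETc - Pe) / Ea
    = (6 - 3) / 0.65
    = 3 / 0.65
    = 4.62 mm/day


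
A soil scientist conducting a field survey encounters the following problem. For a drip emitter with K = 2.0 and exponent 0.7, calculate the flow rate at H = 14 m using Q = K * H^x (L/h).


Q = K * H^x
  = 2.0 * 14^0.7
  = 2.0 * 6.3429
  = 12.69 L/h


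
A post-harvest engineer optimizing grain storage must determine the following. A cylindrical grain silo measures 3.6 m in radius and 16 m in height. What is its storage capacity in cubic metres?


V = pi * r^2 * h
  = pi * 3.6^2 * 16
  = pi * 12.96 * 16
  = 651.44 m^3


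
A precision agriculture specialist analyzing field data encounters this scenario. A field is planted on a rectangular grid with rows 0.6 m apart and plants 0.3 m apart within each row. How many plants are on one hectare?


D = 10000 / (row_sp * plant_sp)
  = 10000 / (0.6 * 0.3)
  = 10000 / 0.1800
  = 55555.56 plants/ha


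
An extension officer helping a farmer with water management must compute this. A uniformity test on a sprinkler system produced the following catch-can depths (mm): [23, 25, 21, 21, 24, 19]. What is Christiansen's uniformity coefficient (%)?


xbar = 133 / 6 = 22.167
sum|xi - xbar| = 11
CU = 100 * (1 - 11 / (6 * 22.167))
   = 100 * (1 - 0.0827)
   = 91.73%


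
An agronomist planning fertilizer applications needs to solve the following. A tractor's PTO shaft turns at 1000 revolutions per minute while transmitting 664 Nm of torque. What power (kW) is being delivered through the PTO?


P = 2*pi*n*T / 60000
  = 2*pi * 1000 * 664 / 60000
  = 4172035.04 / 60000
  = 69.53 kW


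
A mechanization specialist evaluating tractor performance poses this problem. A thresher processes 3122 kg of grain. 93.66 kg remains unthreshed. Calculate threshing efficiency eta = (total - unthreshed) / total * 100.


eta = (total - unthreshed) / total * 100
    = (3122 - 93.66) / 3122 * 100
    = 3028.34 / 3122 * 100
    = 97%


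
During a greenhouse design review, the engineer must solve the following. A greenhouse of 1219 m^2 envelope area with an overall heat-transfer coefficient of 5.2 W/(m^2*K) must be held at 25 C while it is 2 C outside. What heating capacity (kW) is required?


dT = 25 - (2) = 23 K
Q = U * A * dT
  = 5.2 * 1219 * 23
  = 145792.40 W = 145.79 kW


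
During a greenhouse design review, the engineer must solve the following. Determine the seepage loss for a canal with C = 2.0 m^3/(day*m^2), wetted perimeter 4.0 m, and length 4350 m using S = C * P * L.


S = C * P * L
  = 2.0 * 4.0 * 4350
  = 34800 m^3/day


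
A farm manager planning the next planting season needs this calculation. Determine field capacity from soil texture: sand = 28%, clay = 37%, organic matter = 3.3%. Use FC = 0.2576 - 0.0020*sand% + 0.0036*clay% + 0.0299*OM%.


FC = 0.2576 - 0.0020*28 + 0.0036*37 + 0.0299*3.3
   = 0.2576 - 0.0560 + 0.1332 + 0.0987
   = 0.4335


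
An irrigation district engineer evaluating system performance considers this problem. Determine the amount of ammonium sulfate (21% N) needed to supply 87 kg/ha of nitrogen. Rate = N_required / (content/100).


Rate = N_required / (N_content / 100)
     = 87 / (21 / 100)
     = 87 / 0.21
     = 414.29 kg/ha


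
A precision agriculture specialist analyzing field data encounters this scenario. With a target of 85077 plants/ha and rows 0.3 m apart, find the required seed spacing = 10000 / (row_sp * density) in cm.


spacing = 10000 / (row_sp * density)
        = 10000 / (0.3 * 85077)
        = 10000 / 25523.10
        = 0.39180 m = 39.18 cm


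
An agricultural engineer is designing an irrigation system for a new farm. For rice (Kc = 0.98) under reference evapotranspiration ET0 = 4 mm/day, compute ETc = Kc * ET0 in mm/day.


ETc = Kc * ET0
    = 0.98 * 4
    = 3.92 mm/day


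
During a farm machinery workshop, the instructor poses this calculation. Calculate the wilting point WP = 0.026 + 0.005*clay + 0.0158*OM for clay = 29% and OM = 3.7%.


WP = 0.026 + 0.005*29 + 0.0158*3.7
   = 0.026 + 0.1450 + 0.0585
   = 0.2295


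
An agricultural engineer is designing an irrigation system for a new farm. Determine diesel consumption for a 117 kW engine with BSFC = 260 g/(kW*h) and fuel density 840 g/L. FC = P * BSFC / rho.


FC = P * BSFC / rho_fuel
   = 117 * 260 / 840
   = 30420 / 840
   = 36.21 L/h


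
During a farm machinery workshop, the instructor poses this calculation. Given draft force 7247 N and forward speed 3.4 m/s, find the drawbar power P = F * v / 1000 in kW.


P = F * v / 1000
  = 7247 * 3.4 / 1000
  = 24639.80 / 1000
  = 24.64 kW


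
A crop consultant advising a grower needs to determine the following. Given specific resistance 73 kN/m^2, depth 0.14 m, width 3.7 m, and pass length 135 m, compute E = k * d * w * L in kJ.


E = k * d * w * L
  = 73 * 0.14 * 3.7 * 135
  = 5104.89 kJ


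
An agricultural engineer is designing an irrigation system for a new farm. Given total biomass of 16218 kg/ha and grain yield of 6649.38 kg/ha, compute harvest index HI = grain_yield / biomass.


HI = grain_yield / biomass
   = 6649.38 / 16218
   = 0.41


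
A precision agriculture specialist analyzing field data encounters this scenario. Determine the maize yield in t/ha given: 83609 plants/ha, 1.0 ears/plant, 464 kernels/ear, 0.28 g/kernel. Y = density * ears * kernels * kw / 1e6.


Y = density * ears * kernels * kw
  = 83609 * 1.0 * 464 * 0.28 g/ha
  = 10862481.28 g/ha
  = 10862.48 kg/ha = 10.86 t/ha


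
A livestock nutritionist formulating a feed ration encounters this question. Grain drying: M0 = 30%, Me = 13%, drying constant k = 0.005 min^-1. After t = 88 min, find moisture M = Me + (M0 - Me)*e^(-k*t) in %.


M = Me + (M0 - Me) * e^(-k*t)
  = 13 + (30 - 13) * e^(-0.005*88)
  = 13 + 17 * e^(-0.440)
  = 13 + 17 * 0.64404
  = 13 + 10.9486
  = 23.95%


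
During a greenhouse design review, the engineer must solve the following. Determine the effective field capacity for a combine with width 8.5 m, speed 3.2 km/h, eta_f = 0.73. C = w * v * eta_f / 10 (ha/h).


C = w * v * eta_f / 10
  = 8.5 * 3.2 * 0.73 / 10
  = 19.86 / 10
  = 1.99 ha/h


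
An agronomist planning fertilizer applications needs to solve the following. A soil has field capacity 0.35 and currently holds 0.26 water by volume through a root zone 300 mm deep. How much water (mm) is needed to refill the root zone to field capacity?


SMD = (FC - theta) * D
    = (0.35 - 0.26) * 300
    = 0.090 * 300
    = 27 mm


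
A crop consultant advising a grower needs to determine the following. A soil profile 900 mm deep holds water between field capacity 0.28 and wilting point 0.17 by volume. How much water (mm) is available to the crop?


AW = (FC - WP) * D
   = (0.28 - 0.17) * 900
   = 0.11 * 900
   = 99 mm


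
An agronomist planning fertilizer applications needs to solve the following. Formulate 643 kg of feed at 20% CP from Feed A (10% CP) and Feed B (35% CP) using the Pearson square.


parts_A = CP_b - target = 35 - 20 = 15
parts_B = target - CP_a = 20 - 10 = 10
total_parts = 15 + 10 = 25
Feed A = 643 * 15 / 25 = 385.80 kg
Feed B = 643 * 10 / 25 = 257.20 kg

385.80 kg


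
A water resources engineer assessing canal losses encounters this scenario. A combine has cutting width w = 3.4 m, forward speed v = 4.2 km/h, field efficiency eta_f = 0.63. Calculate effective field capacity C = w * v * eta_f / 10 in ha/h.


C = w * v * eta_f / 10
  = 3.4 * 4.2 * 0.63 / 10
  = 9.00 / 10
  = 0.90 ha/h


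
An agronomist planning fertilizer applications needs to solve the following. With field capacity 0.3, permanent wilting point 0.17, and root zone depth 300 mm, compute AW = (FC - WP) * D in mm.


AW = (FC - WP) * D
   = (0.3 - 0.17) * 300
   = 0.13 * 300
   = 39 mm


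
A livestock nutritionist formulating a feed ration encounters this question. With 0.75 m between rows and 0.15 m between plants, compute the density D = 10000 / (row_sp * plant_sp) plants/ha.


D = 10000 / (row_sp * plant_sp)
  = 10000 / (0.75 * 0.15)
  = 10000 / 0.1125
  = 88888.89 plants/ha


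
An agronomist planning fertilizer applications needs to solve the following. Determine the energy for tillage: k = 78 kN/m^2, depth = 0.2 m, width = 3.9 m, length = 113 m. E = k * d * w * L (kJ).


E = k * d * w * L
  = 78 * 0.2 * 3.9 * 113
  = 6874.92 kJ


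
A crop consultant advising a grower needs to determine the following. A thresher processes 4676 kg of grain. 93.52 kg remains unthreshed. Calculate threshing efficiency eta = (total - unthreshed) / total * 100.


eta = (total - unthreshed) / total * 100
    = (4676 - 93.52) / 4676 * 100
    = 4582.48 / 4676 * 100
    = 98%


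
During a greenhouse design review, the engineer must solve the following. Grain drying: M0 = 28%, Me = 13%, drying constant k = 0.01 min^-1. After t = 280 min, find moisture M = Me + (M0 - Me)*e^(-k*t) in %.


M = Me + (M0 - Me) * e^(-k*t)
  = 13 + (28 - 13) * e^(-0.01*280)
  = 13 + 15 * e^(-2.800)
  = 13 + 15 * 0.06081
  = 13 + 0.9122
  = 13.91%


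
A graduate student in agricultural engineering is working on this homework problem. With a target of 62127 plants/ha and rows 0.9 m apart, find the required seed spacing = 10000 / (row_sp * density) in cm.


spacing = 10000 / (row_sp * density)
        = 10000 / (0.9 * 62127)
        = 10000 / 55914.30
        = 0.17885 m = 17.88 cm


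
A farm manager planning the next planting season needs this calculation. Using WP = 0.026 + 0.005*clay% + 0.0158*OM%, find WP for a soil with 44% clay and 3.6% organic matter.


WP = 0.026 + 0.005*44 + 0.0158*3.6
   = 0.026 + 0.2200 + 0.0569
   = 0.3029


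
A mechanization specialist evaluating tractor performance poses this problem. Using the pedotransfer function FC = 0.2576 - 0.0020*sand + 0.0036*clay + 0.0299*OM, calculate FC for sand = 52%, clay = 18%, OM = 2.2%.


FC = 0.2576 - 0.0020*52 + 0.0036*18 + 0.0299*2.2
   = 0.2576 - 0.1040 + 0.0648 + 0.0658
   = 0.2842


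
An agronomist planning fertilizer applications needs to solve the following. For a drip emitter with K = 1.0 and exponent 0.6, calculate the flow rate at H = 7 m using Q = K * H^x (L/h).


Q = K * H^x
  = 1.0 * 7^0.6
  = 1.0 * 3.2141
  = 3.21 L/h


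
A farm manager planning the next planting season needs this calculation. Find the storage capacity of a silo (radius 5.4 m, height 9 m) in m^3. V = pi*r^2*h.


V = pi * r^2 * h
  = pi * 5.4^2 * 9
  = pi * 29.16 * 9
  = 824.48 m^3


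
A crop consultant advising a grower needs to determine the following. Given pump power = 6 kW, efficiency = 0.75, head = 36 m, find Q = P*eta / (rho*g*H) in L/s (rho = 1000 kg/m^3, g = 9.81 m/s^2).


Q = (P * 1000 * eta) / (rho * g * H)
  = (6 * 1000 * 0.75) / (1000 * 9.81 * 36)
  = 4500 / 353160
  = 0.01274 m^3/s = 12.74 L/s


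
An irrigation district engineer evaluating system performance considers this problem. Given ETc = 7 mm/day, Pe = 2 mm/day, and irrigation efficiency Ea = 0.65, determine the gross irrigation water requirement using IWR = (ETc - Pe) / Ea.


IWR = (ETc - Pe) / Ea
    = (7 - 2) / 0.65
    = 5 / 0.65
    = 7.69 mm/day


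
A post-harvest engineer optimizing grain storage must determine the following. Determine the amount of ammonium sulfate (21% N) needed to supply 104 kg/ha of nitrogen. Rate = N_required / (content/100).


Rate = N_required / (N_content / 100)
     = 104 / (21 / 100)
     = 104 / 0.21
     = 495.24 kg/ha


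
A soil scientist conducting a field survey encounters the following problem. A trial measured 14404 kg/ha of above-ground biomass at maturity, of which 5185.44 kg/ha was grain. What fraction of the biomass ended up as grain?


HI = grain_yield / biomass
   = 5185.44 / 14404
   = 0.36


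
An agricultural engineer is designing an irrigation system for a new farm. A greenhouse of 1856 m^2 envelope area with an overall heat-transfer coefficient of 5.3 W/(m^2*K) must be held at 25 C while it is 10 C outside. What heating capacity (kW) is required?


dT = 25 - (10) = 15 K
Q = U * A * dT
  = 5.3 * 1856 * 15
  = 147552 W = 147.55 kW


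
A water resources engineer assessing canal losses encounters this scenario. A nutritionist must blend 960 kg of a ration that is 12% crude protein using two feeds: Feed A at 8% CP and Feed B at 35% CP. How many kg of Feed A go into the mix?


parts_A = CP_b - target = 35 - 12 = 23
parts_B = target - CP_a = 12 - 8 = 4
total_parts = 23 + 4 = 27
Feed A = 960 * 23 / 27 = 817.78 kg
Feed B = 960 * 4 / 27 = 142.22 kg

817.78 kg


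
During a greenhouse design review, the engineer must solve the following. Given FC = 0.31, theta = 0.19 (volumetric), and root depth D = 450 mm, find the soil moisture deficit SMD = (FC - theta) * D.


SMD = (FC - theta) * D
    = (0.31 - 0.19) * 450
    = 0.120 * 450
    = 54 mm


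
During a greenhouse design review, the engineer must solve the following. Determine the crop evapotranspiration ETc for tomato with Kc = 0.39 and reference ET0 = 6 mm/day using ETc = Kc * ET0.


ETc = Kc * ET0
    = 0.39 * 6
    = 2.34 mm/day


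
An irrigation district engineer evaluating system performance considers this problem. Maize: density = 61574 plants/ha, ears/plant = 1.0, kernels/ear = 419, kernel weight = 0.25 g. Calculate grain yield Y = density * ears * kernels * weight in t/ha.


Y = density * ears * kernels * kw
  = 61574 * 1.0 * 419 * 0.25 g/ha
  = 6449876.50 g/ha
  = 6449.88 kg/ha = 6.45 t/ha


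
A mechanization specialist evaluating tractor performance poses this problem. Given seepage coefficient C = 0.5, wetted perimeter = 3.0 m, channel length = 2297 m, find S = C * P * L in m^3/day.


S = C * P * L
  = 0.5 * 3.0 * 2297
  = 3445.50 m^3/day


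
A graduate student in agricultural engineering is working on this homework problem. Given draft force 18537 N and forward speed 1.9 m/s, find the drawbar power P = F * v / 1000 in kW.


P = F * v / 1000
  = 18537 * 1.9 / 1000
  = 35220.30 / 1000
  = 35.22 kW


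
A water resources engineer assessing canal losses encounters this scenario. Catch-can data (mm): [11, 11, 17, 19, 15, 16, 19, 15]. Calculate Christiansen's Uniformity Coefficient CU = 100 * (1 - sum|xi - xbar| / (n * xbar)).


xbar = 123 / 8 = 15.375
sum|xi - xbar| = 19
CU = 100 * (1 - 19 / (8 * 15.375))
   = 100 * (1 - 0.1545)
   = 84.55%


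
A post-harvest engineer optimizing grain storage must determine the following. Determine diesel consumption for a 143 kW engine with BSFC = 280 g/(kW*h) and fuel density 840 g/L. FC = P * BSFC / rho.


FC = P * BSFC / rho_fuel
   = 143 * 280 / 840
   = 40040 / 840
   = 47.67 L/h


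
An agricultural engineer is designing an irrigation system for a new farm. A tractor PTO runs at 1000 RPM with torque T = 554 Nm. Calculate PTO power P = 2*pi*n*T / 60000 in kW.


P = 2*pi*n*T / 60000
  = 2*pi * 1000 * 554 / 60000
  = 3480884.66 / 60000
  = 58.01 kW
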